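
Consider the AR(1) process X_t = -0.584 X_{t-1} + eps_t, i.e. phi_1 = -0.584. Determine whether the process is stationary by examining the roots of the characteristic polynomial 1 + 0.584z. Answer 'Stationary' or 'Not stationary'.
\text{Stationary}

The AR(p) characteristic polynomial is P(z) = 1 + 0.584z.
Stationarity requires all roots to lie outside the unit circle, i.e. |z| > 1 for every root.
This is linear in z: 1 + (0.584) z = 0  =>  z = -1/(0.584) = -1.712329,  |z| = 1.712329.
Moduli of all roots: 1.7123.
All moduli strictly greater than 1? Yes.
Verdict: Stationary.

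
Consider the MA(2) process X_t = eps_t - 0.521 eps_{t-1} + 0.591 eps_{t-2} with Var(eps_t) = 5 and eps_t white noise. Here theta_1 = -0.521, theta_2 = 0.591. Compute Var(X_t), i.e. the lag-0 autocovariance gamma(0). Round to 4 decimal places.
\gamma(0) = 8.1036

For an MA(q) process X_t = eps_t + sum_i theta_i eps_{t-i} with
Var(eps_t) = sigma^2, the variance is
  gamma(0) = sigma^2 * (1 + sum_i theta_i^2).
  sum_i theta_i^2 = (-0.521)^2 + (0.591)^2 = 0.271441 + 0.349281 = 0.620722.
  gamma(0) = 5 * (1 + 0.620722) = 5 * 1.620722 = 8.10361, which rounds to 8.1036.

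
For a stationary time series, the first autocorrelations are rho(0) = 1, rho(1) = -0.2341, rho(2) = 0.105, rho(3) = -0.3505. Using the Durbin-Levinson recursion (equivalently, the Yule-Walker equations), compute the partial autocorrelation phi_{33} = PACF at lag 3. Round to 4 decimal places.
\phi_{33} = -0.3340

The PACF at lag k is phi_{kk}, the last component of the solution
to the Yule-Walker system G_k phi = r_k where
  (G_k)_{ij} = rho(|i - j|), (r_k)_i = rho(i), i,j = 1..k.
Equivalently, Durbin-Levinson gives phi_{kk} iteratively:
  phi_{11} = rho(1)
  phi_{kk} = [rho(k) - sum_{j=1..k-1} phi_{k-1,j} rho(k-j)]
            / [1 - sum_{j=1..k-1} phi_{k-1,j} rho(j)],
  phi_{k,j} = phi_{k-1,j} - phi_{kk} phi_{k-1,k-j},  j = 1..k-1.
Step k = 1:
  phi_11 = rho(1) = -0.2341.
Step k = 2:
  phi_22 = [rho(2) - phi_11 rho(1)] / [1 - phi_11 rho(1)] = [0.105 - (-0.2341)(-0.2341)] / [1 - (-0.2341)(-0.2341)]
         = 0.05019719 / 0.94519719 = 0.053108.
  Update: phi_21 = phi_11 - phi_22 phi_11 = -0.2341 - (0.053108)(-0.2341) = -0.221668.
Step k = 3:
  phi_33 = [rho(3) - phi_21 rho(2) - phi_22 rho(1)] / [1 - phi_21 rho(1) - phi_22 rho(2)]
    numerator   = -0.3505 - (-0.221668)(0.105) - (0.053108)(-0.2341) = -0.31479241
    denominator = 1 - (-0.221668)(-0.2341) - (0.053108)(0.105) = 0.94253134
  phi_33 = -0.31479241 / 0.94253134 = -0.334.
Therefore phi_{33} = -0.3340.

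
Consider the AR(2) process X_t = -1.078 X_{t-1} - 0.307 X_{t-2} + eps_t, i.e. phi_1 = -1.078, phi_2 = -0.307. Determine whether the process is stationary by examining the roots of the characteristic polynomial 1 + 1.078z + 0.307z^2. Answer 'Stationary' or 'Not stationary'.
\text{Stationary}

The AR(p) characteristic polynomial is P(z) = 1 + 1.078z + 0.307z^2.
Stationarity requires all roots to lie outside the unit circle, i.e. |z| > 1 for every root.
Set 1 + (1.078) z + (0.307) z^2 = 0, i.e. a z^2 + b z + c = 0 with a = 0.307, b = 1.078, c = 1.
Discriminant D = b^2 - 4ac = (1.078)^2 - 4*(0.307)*1 = 1.162084 - (1.228) = -0.065916.
D < 0, so the roots are the complex-conjugate pair z = (-b +/- i sqrt(-D)) / (2a) = -1.7557 +/- 0.4181i.
For a conjugate pair |z|^2 = z * conj(z) = (product of roots) = c/a = 1/(0.307) = 3.257329, so |z| = sqrt(3.257329) = 1.8048 for both roots.
Moduli of all roots: 1.8048, 1.8048.
All moduli strictly greater than 1? Yes.
Verdict: Stationary.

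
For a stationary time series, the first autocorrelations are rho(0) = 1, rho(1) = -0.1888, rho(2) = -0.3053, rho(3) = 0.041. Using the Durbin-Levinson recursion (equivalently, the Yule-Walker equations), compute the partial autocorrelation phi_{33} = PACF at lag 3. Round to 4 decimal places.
\phi_{33} = -0.1230

The PACF at lag k is phi_{kk}, the last component of the solution
to the Yule-Walker system G_k phi = r_k where
  (G_k)_{ij} = rho(|i - j|), (r_k)_i = rho(i), i,j = 1..k.
Equivalently, Durbin-Levinson gives phi_{kk} iteratively:
  phi_{11} = rho(1)
  phi_{kk} = [rho(k) - sum_{j=1..k-1} phi_{k-1,j} rho(k-j)]
            / [1 - sum_{j=1..k-1} phi_{k-1,j} rho(j)],
  phi_{k,j} = phi_{k-1,j} - phi_{kk} phi_{k-1,k-j},  j = 1..k-1.
Step k = 1:
  phi_11 = rho(1) = -0.1888.
Step k = 2:
  phi_22 = [rho(2) - phi_11 rho(1)] / [1 - phi_11 rho(1)] = [-0.3053 - (-0.1888)(-0.1888)] / [1 - (-0.1888)(-0.1888)]
         = -0.34094544 / 0.96435456 = -0.353548.
  Update: phi_21 = phi_11 - phi_22 phi_11 = -0.1888 - (-0.353548)(-0.1888) = -0.25555.
Step k = 3:
  phi_33 = [rho(3) - phi_21 rho(2) - phi_22 rho(1)] / [1 - phi_21 rho(1) - phi_22 rho(2)]
    numerator   = 0.041 - (-0.25555)(-0.3053) - (-0.353548)(-0.1888) = -0.10376919
    denominator = 1 - (-0.25555)(-0.1888) - (-0.353548)(-0.3053) = 0.84381405
  phi_33 = -0.10376919 / 0.84381405 = -0.123.
Therefore phi_{33} = -0.1230.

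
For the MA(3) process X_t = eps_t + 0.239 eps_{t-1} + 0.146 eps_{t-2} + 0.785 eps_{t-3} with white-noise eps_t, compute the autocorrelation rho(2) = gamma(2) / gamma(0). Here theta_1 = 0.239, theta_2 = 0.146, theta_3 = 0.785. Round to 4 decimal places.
\rho(2) = 0.1969

For an MA(q) process with theta_0 = 1, the autocovariance is
  gamma(k) = sigma^2 * sum_{i=0..q-k} theta_i * theta_{i+k},
and rho(k) = gamma(k) / gamma(0). Sigma^2 cancels.
  numerator   = (1)*(0.146) + (0.239)*(0.785) = 0.333615.
  denominator = (1)^2 + (0.239)^2 + (0.146)^2 + (0.785)^2 = 1.694662.
  rho(2) = 0.333615 / 1.694662 = 0.1969.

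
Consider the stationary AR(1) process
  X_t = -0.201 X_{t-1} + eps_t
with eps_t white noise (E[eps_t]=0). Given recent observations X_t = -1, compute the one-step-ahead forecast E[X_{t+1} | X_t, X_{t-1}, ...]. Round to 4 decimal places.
E[X_{t+1} \mid \mathcal F_t] = 0.2010

For an AR(p) model X_t = c + sum_i phi_i X_{t-i} + eps_t, the
one-step-ahead conditional mean is
  E[X_{t+1} | X_t, ...] = c + sum_i phi_i X_{t+1-i}.
Substitute known values:
  E[X_{t+1} | ...] = (-0.201) * (-1)
                   = 0.2010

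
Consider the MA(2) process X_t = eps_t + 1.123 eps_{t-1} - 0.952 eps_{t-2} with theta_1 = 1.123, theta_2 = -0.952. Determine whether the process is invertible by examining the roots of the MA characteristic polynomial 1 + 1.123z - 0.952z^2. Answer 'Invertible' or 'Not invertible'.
\text{Not invertible}

The MA(q) characteristic polynomial is P(z) = 1 + 1.123z - 0.952z^2.
Invertibility requires all roots to lie outside the unit circle, i.e. |z| > 1 for every root.
Set 1 + (1.123) z + (-0.952) z^2 = 0, i.e. a z^2 + b z + c = 0 with a = -0.952, b = 1.123, c = 1.
Discriminant D = b^2 - 4ac = (1.123)^2 - 4*(-0.952)*1 = 1.261129 - (-3.808) = 5.069129.
D >= 0, so the roots are real: z = (-b +/- sqrt(D)) / (2a) = (-1.123 +/- 2.251473) / (-1.904).
  z_1 = (-1.123 + 2.251473) / (-1.904) = -0.5927,   |z_1| = 0.5927.
  z_2 = (-1.123 - 2.251473) / (-1.904) = 1.7723,   |z_2| = 1.7723.
Moduli of all roots: 0.5927, 1.7723.
All moduli strictly greater than 1? No.
Verdict: Not invertible.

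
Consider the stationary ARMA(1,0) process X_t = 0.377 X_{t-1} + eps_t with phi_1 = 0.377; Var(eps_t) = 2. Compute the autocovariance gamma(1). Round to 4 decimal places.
\gamma(1) = 0.8789

Multiply the model equation by X_{t-k} and take expectations. With theta_0 = psi_0 = 1 and psi_j the MA(infinity) weights, this gives
  gamma(k) - sum_i phi_i gamma(k-i) = c_k,
  c_k = sigma^2 * sum_{j=k..q} theta_j psi_{j-k}   (c_k = 0 for k > q),
using gamma(-m) = gamma(m).
Pure AR (q = 0): c_0 = sigma^2 = 2, c_k = 0 for k >= 1.
Equations for k = 0 and k = 1 (AR order 1):
  gamma(0) = phi_1 gamma(1) + c_0
  gamma(1) = phi_1 gamma(0) + c_1
Substituting the second into the first: gamma(0) (1 - phi_1^2) = c_0 + phi_1 c_1, so
  gamma(0) = c_0 / (1 - phi_1^2) = 2 / (1 - (0.377)^2) = 2 / 0.857871 = 2.331353.
  gamma(1) = phi_1 gamma(0) = (0.377)(2.331353) = 0.87892.
Therefore gamma(1) = 0.8789 (to 4 decimal places).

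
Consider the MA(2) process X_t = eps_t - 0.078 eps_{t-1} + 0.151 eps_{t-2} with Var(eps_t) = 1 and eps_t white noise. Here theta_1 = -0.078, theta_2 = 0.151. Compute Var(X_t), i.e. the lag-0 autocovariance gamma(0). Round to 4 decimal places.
\gamma(0) = 1.0289

For an MA(q) process X_t = eps_t + sum_i theta_i eps_{t-i} with
Var(eps_t) = sigma^2, the variance is
  gamma(0) = sigma^2 * (1 + sum_i theta_i^2).
  sum_i theta_i^2 = (-0.078)^2 + (0.151)^2 = 0.006084 + 0.022801 = 0.028885.
  gamma(0) = 1 * (1 + 0.028885) = 1 * 1.028885 = 1.028885, which rounds to 1.0289.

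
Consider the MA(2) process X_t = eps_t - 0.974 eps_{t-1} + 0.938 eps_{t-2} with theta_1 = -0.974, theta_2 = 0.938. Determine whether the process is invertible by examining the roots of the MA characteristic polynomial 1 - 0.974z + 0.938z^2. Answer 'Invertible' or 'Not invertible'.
\text{Invertible}

The MA(q) characteristic polynomial is P(z) = 1 - 0.974z + 0.938z^2.
Invertibility requires all roots to lie outside the unit circle, i.e. |z| > 1 for every root.
Set 1 + (-0.974) z + (0.938) z^2 = 0, i.e. a z^2 + b z + c = 0 with a = 0.938, b = -0.974, c = 1.
Discriminant D = b^2 - 4ac = (-0.974)^2 - 4*(0.938)*1 = 0.948676 - (3.752) = -2.803324.
D < 0, so the roots are the complex-conjugate pair z = (-b +/- i sqrt(-D)) / (2a) = 0.5192 +/- 0.8925i.
For a conjugate pair |z|^2 = z * conj(z) = (product of roots) = c/a = 1/(0.938) = 1.066098, so |z| = sqrt(1.066098) = 1.0325 for both roots.
Moduli of all roots: 1.0325, 1.0325.
All moduli strictly greater than 1? Yes.
Verdict: Invertible.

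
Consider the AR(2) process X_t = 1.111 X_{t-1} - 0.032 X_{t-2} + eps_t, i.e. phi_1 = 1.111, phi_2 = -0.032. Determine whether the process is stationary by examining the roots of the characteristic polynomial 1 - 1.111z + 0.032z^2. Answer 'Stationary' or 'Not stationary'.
\text{Not stationary}

The AR(p) characteristic polynomial is P(z) = 1 - 1.111z + 0.032z^2.
Stationarity requires all roots to lie outside the unit circle, i.e. |z| > 1 for every root.
Set 1 + (-1.111) z + (0.032) z^2 = 0, i.e. a z^2 + b z + c = 0 with a = 0.032, b = -1.111, c = 1.
Discriminant D = b^2 - 4ac = (-1.111)^2 - 4*(0.032)*1 = 1.234321 - (0.128) = 1.106321.
D >= 0, so the roots are real: z = (-b +/- sqrt(D)) / (2a) = (1.111 +/- 1.051818) / (0.064).
  z_1 = (1.111 + 1.051818) / (0.064) = 33.794,   |z_1| = 33.794.
  z_2 = (1.111 - 1.051818) / (0.064) = 0.9247,   |z_2| = 0.9247.
Moduli of all roots: 33.7940, 0.9247.
All moduli strictly greater than 1? No.
Verdict: Not stationary.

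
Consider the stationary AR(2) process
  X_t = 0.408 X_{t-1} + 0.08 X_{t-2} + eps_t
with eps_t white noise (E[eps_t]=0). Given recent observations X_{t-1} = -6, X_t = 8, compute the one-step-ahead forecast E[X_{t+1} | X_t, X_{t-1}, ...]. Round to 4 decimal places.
E[X_{t+1} \mid \mathcal F_t] = 2.7840

For an AR(p) model X_t = c + sum_i phi_i X_{t-i} + eps_t, the
one-step-ahead conditional mean is
  E[X_{t+1} | X_t, ...] = c + sum_i phi_i X_{t+1-i}.
Substitute known values:
  E[X_{t+1} | ...] = (0.408) * (8) + (0.08) * (-6)
                   = 2.7840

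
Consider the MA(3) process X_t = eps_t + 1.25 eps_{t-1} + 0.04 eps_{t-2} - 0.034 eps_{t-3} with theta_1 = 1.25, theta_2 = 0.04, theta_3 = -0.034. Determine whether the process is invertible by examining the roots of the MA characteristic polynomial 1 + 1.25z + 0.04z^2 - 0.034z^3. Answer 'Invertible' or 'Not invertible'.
\text{Not invertible}

The MA(q) characteristic polynomial is P(z) = 1 + 1.25z + 0.04z^2 - 0.034z^3.
Invertibility requires all roots to lie outside the unit circle, i.e. |z| > 1 for every root.
Degree 3: look for a simple real root z0 first, then factor out (1 - z/z0) and solve the remaining quadratic.
Testing z0 = -5: P(-5) = 1 + (1.25)(-5) + (0.04)(-5)^2 + (-0.034)(-5)^3
  = 1 + (-6.25) + (1) + (4.25) = 0.  So z_0 = -5 is a root, |z_0| = 5.
Divide out the factor (1 + 0.2 z) = (1 - z/z0) (since 1/z0 = -0.2):
  P(z) = (1 + 0.2 z)(1 + (1.05) z + (-0.17) z^2)
  [check: z-coef 1.05 - (-0.2) = 1.25; z^2-coef -0.17 - (-0.2)(1.05) = 0.04; z^3-coef -(-0.2)(-0.17) = -0.034.]
Remaining roots from the quadratic factor 1 + (1.05) z + (-0.17) z^2:
  Set 1 + (1.05) z + (-0.17) z^2 = 0, i.e. a z^2 + b z + c = 0 with a = -0.17, b = 1.05, c = 1.
  Discriminant D = b^2 - 4ac = (1.05)^2 - 4*(-0.17)*1 = 1.1025 - (-0.68) = 1.7825.
  D >= 0, so the roots are real: z = (-b +/- sqrt(D)) / (2a) = (-1.05 +/- 1.335103) / (-0.34).
    z_1 = (-1.05 + 1.335103) / (-0.34) = -0.8385,   |z_1| = 0.8385.
    z_2 = (-1.05 - 1.335103) / (-0.34) = 7.015,   |z_2| = 7.015.
Moduli of all roots: 5.0000, 0.8385, 7.0150.
All moduli strictly greater than 1? No.
Verdict: Not invertible.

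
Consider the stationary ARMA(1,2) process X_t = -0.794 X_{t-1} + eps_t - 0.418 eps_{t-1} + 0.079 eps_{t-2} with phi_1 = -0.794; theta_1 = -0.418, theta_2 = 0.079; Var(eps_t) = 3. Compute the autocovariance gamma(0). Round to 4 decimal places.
\gamma(0) = 16.2093

Multiply the model equation by X_{t-k} and take expectations. With theta_0 = psi_0 = 1 and psi_j the MA(infinity) weights, this gives
  gamma(k) - sum_i phi_i gamma(k-i) = c_k,
  c_k = sigma^2 * sum_{j=k..q} theta_j psi_{j-k}   (c_k = 0 for k > q),
using gamma(-m) = gamma(m).
psi-weights needed (psi_j = theta_j + sum_i phi_i psi_{j-i}):
  psi_1 = theta_1 + phi_1 = -0.418 + (-0.794) = -1.212
  psi_2 = theta_2 + phi_1 psi_1 = 0.079 + (-0.794)(-1.212) = 1.041328
Right-hand sides:
  c_0 = sigma^2 (1 + theta_1 psi_1 + theta_2 psi_2) = 3 * (1 + (-0.418)(-1.212) + (0.079)(1.041328)) = 3 * 1.588881 = 4.766643
  c_1 = sigma^2 (theta_1 + theta_2 psi_1) = 3 * (-0.418 + (0.079)(-1.212)) = -1.541244
  c_2 = sigma^2 theta_2 = 3 * (0.079) = 0.237
Equations for k = 0 and k = 1 (AR order 1):
  gamma(0) = phi_1 gamma(1) + c_0
  gamma(1) = phi_1 gamma(0) + c_1
Substituting the second into the first: gamma(0) (1 - phi_1^2) = c_0 + phi_1 c_1, so
  gamma(0) = (c_0 + phi_1 c_1) / (1 - phi_1^2) = (4.766643 + (-0.794)(-1.541244)) / (1 - (-0.794)^2) = 5.99039 / 0.369564 = 16.209345.
Therefore gamma(0) = 16.2093 (to 4 decimal places).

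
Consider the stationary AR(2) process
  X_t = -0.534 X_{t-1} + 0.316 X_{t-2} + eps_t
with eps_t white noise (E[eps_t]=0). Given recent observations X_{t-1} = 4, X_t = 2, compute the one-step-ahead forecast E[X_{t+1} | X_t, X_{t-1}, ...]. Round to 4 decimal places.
E[X_{t+1} \mid \mathcal F_t] = 0.1960

For an AR(p) model X_t = c + sum_i phi_i X_{t-i} + eps_t, the
one-step-ahead conditional mean is
  E[X_{t+1} | X_t, ...] = c + sum_i phi_i X_{t+1-i}.
Substitute known values:
  E[X_{t+1} | ...] = (-0.534) * (2) + (0.316) * (4)
                   = 0.1960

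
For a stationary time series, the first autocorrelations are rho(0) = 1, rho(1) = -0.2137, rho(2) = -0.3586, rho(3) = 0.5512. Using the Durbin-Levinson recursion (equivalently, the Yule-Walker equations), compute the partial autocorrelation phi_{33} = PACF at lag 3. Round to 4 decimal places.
\phi_{33} = 0.4490

The PACF at lag k is phi_{kk}, the last component of the solution
to the Yule-Walker system G_k phi = r_k where
  (G_k)_{ij} = rho(|i - j|), (r_k)_i = rho(i), i,j = 1..k.
Equivalently, Durbin-Levinson gives phi_{kk} iteratively:
  phi_{11} = rho(1)
  phi_{kk} = [rho(k) - sum_{j=1..k-1} phi_{k-1,j} rho(k-j)]
            / [1 - sum_{j=1..k-1} phi_{k-1,j} rho(j)],
  phi_{k,j} = phi_{k-1,j} - phi_{kk} phi_{k-1,k-j},  j = 1..k-1.
Step k = 1:
  phi_11 = rho(1) = -0.2137.
Step k = 2:
  phi_22 = [rho(2) - phi_11 rho(1)] / [1 - phi_11 rho(1)] = [-0.3586 - (-0.2137)(-0.2137)] / [1 - (-0.2137)(-0.2137)]
         = -0.40426769 / 0.95433231 = -0.423613.
  Update: phi_21 = phi_11 - phi_22 phi_11 = -0.2137 - (-0.423613)(-0.2137) = -0.304226.
Step k = 3:
  phi_33 = [rho(3) - phi_21 rho(2) - phi_22 rho(1)] / [1 - phi_21 rho(1) - phi_22 rho(2)]
    numerator   = 0.5512 - (-0.304226)(-0.3586) - (-0.423613)(-0.2137) = 0.35157839
    denominator = 1 - (-0.304226)(-0.2137) - (-0.423613)(-0.3586) = 0.78307921
  phi_33 = 0.35157839 / 0.78307921 = 0.449.
Therefore phi_{33} = 0.4490.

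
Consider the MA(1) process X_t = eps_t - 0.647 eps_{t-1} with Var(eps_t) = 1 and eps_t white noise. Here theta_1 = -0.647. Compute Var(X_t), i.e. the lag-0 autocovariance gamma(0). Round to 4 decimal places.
\gamma(0) = 1.4186

For an MA(q) process X_t = eps_t + sum_i theta_i eps_{t-i} with
Var(eps_t) = sigma^2, the variance is
  gamma(0) = sigma^2 * (1 + sum_i theta_i^2).
  sum_i theta_i^2 = (-0.647)^2 = 0.418609.
  gamma(0) = 1 * (1 + 0.418609) = 1 * 1.418609 = 1.418609, which rounds to 1.4186.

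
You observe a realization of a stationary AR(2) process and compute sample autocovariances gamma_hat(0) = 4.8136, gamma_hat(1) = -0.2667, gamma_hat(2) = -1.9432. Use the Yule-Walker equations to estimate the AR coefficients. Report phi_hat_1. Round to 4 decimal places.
\hat\phi_{1} = -0.0780

The Yule-Walker equations for an AR(p) process read, in matrix form,
  Gamma_p phi = r_p,   with   (Gamma_p)_{ij} = gamma(|i - j|),
                       (r_p)_i = gamma(i),   i,j = 1..p.
Substitute the sample gammas (Toeplitz matrix and right-hand side of size 2):
  Gamma_p = [[4.8136, -0.2667], [-0.2667, 4.8136]]
  r_p     = [-0.2667, -1.9432]
Written out:
  4.8136 phi_1 - 0.2667 phi_2 = -0.2667
  -0.2667 phi_1 + 4.8136 phi_2 = -1.9432
Solve by Cramer's rule:
  det = gamma(0)^2 - gamma(1)^2 = (4.8136)^2 - (-0.2667)^2 = 23.17074496 - 0.07112889 = 23.09961607
  phi_hat_1 = [gamma(1) gamma(0) - gamma(1) gamma(2)] / det = [(-0.2667)(4.8136) - (-0.2667)(-1.9432)] / 23.09961607 = -1.80203856 / 23.09961607 = -0.078
  phi_hat_2 = [gamma(0) gamma(2) - gamma(1)^2] / det = [(4.8136)(-1.9432) - (-0.2667)^2] / 23.09961607 = -9.42491641 / 23.09961607 = -0.408
So phi_hat = [-0.0780, -0.4080].
Therefore phi_hat_1 = -0.0780.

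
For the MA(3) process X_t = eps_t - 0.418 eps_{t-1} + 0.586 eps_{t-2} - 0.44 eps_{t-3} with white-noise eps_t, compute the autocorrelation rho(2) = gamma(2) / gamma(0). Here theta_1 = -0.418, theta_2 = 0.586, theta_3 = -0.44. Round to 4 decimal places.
\rho(2) = 0.4498

For an MA(q) process with theta_0 = 1, the autocovariance is
  gamma(k) = sigma^2 * sum_{i=0..q-k} theta_i * theta_{i+k},
and rho(k) = gamma(k) / gamma(0). Sigma^2 cancels.
  numerator   = (1)*(0.586) + (-0.418)*(-0.44) = 0.76992.
  denominator = (1)^2 + (-0.418)^2 + (0.586)^2 + (-0.44)^2 = 1.71172.
  rho(2) = 0.76992 / 1.71172 = 0.4498.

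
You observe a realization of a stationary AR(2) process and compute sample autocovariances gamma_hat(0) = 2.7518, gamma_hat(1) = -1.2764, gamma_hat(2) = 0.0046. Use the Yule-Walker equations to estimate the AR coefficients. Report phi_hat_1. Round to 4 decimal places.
\hat\phi_{1} = -0.5900

The Yule-Walker equations for an AR(p) process read, in matrix form,
  Gamma_p phi = r_p,   with   (Gamma_p)_{ij} = gamma(|i - j|),
                       (r_p)_i = gamma(i),   i,j = 1..p.
Substitute the sample gammas (Toeplitz matrix and right-hand side of size 2):
  Gamma_p = [[2.7518, -1.2764], [-1.2764, 2.7518]]
  r_p     = [-1.2764, 0.0046]
Written out:
  2.7518 phi_1 - 1.2764 phi_2 = -1.2764
  -1.2764 phi_1 + 2.7518 phi_2 = 0.0046
Solve by Cramer's rule:
  det = gamma(0)^2 - gamma(1)^2 = (2.7518)^2 - (-1.2764)^2 = 7.57240324 - 1.62919696 = 5.94320628
  phi_hat_1 = [gamma(1) gamma(0) - gamma(1) gamma(2)] / det = [(-1.2764)(2.7518) - (-1.2764)(0.0046)] / 5.94320628 = -3.50652608 / 5.94320628 = -0.59
  phi_hat_2 = [gamma(0) gamma(2) - gamma(1)^2] / det = [(2.7518)(0.0046) - (-1.2764)^2] / 5.94320628 = -1.61653868 / 5.94320628 = -0.272
So phi_hat = [-0.5900, -0.2720].
Therefore phi_hat_1 = -0.5900.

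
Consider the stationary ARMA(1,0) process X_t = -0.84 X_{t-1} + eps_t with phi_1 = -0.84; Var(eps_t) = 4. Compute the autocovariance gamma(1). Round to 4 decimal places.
\gamma(1) = -11.4130

Multiply the model equation by X_{t-k} and take expectations. With theta_0 = psi_0 = 1 and psi_j the MA(infinity) weights, this gives
  gamma(k) - sum_i phi_i gamma(k-i) = c_k,
  c_k = sigma^2 * sum_{j=k..q} theta_j psi_{j-k}   (c_k = 0 for k > q),
using gamma(-m) = gamma(m).
Pure AR (q = 0): c_0 = sigma^2 = 4, c_k = 0 for k >= 1.
Equations for k = 0 and k = 1 (AR order 1):
  gamma(0) = phi_1 gamma(1) + c_0
  gamma(1) = phi_1 gamma(0) + c_1
Substituting the second into the first: gamma(0) (1 - phi_1^2) = c_0 + phi_1 c_1, so
  gamma(0) = c_0 / (1 - phi_1^2) = 4 / (1 - (-0.84)^2) = 4 / 0.2944 = 13.586957.
  gamma(1) = phi_1 gamma(0) = (-0.84)(13.586957) = -11.413043.
Therefore gamma(1) = -11.4130 (to 4 decimal places).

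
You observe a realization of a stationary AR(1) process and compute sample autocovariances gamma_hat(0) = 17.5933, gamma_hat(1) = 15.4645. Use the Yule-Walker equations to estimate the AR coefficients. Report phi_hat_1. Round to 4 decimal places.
\hat\phi_{1} = 0.8790

The Yule-Walker equations for an AR(p) process read, in matrix form,
  Gamma_p phi = r_p,   with   (Gamma_p)_{ij} = gamma(|i - j|),
                       (r_p)_i = gamma(i),   i,j = 1..p.
Substitute the sample gammas (Toeplitz matrix and right-hand side of size 1):
  Gamma_p = [[17.5933]]
  r_p     = [15.4645]
With p = 1 this is the single equation gamma(0) phi_1 = gamma(1):
  phi_hat_1 = gamma(1) / gamma(0) = 15.4645 / 17.5933 = 0.8790.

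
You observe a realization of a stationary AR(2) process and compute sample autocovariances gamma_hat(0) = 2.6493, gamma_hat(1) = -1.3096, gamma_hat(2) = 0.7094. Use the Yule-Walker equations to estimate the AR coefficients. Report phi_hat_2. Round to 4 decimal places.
\hat\phi_{2} = 0.0310

The Yule-Walker equations for an AR(p) process read, in matrix form,
  Gamma_p phi = r_p,   with   (Gamma_p)_{ij} = gamma(|i - j|),
                       (r_p)_i = gamma(i),   i,j = 1..p.
Substitute the sample gammas (Toeplitz matrix and right-hand side of size 2):
  Gamma_p = [[2.6493, -1.3096], [-1.3096, 2.6493]]
  r_p     = [-1.3096, 0.7094]
Written out:
  2.6493 phi_1 - 1.3096 phi_2 = -1.3096
  -1.3096 phi_1 + 2.6493 phi_2 = 0.7094
Solve by Cramer's rule:
  det = gamma(0)^2 - gamma(1)^2 = (2.6493)^2 - (-1.3096)^2 = 7.01879049 - 1.71505216 = 5.30373833
  phi_hat_1 = [gamma(1) gamma(0) - gamma(1) gamma(2)] / det = [(-1.3096)(2.6493) - (-1.3096)(0.7094)] / 5.30373833 = -2.54049304 / 5.30373833 = -0.479
  phi_hat_2 = [gamma(0) gamma(2) - gamma(1)^2] / det = [(2.6493)(0.7094) - (-1.3096)^2] / 5.30373833 = 0.16436126 / 5.30373833 = 0.031
So phi_hat = [-0.4790, 0.0310].
Therefore phi_hat_2 = 0.0310.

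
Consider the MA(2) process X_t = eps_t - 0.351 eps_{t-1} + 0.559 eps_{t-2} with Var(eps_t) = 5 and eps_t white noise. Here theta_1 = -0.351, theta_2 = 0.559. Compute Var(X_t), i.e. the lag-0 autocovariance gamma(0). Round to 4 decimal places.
\gamma(0) = 7.1784

For an MA(q) process X_t = eps_t + sum_i theta_i eps_{t-i} with
Var(eps_t) = sigma^2, the variance is
  gamma(0) = sigma^2 * (1 + sum_i theta_i^2).
  sum_i theta_i^2 = (-0.351)^2 + (0.559)^2 = 0.123201 + 0.312481 = 0.435682.
  gamma(0) = 5 * (1 + 0.435682) = 5 * 1.435682 = 7.17841, which rounds to 7.1784.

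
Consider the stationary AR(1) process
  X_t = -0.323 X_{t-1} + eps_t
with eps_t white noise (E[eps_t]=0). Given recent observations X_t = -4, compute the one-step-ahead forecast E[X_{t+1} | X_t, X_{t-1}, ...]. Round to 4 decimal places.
E[X_{t+1} \mid \mathcal F_t] = 1.2920

For an AR(p) model X_t = c + sum_i phi_i X_{t-i} + eps_t, the
one-step-ahead conditional mean is
  E[X_{t+1} | X_t, ...] = c + sum_i phi_i X_{t+1-i}.
Substitute known values:
  E[X_{t+1} | ...] = (-0.323) * (-4)
                   = 1.2920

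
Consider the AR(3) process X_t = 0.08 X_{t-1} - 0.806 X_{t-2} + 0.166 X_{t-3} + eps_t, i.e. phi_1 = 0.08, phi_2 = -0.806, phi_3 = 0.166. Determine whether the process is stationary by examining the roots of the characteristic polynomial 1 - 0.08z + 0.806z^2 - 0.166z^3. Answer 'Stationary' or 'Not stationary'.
\text{Stationary}

The AR(p) characteristic polynomial is P(z) = 1 - 0.08z + 0.806z^2 - 0.166z^3.
Stationarity requires all roots to lie outside the unit circle, i.e. |z| > 1 for every root.
Degree 3: look for a simple real root z0 first, then factor out (1 - z/z0) and solve the remaining quadratic.
Testing z0 = 5: P(5) = 1 + (-0.08)(5) + (0.806)(5)^2 + (-0.166)(5)^3
  = 1 + (-0.4) + (20.15) + (-20.75) = 0.  So z_0 = 5 is a root, |z_0| = 5.
Divide out the factor (1 - 0.2 z) = (1 - z/z0) (since 1/z0 = 0.2):
  P(z) = (1 - 0.2 z)(1 + (0.12) z + (0.83) z^2)
  [check: z-coef 0.12 - (0.2) = -0.08; z^2-coef 0.83 - (0.2)(0.12) = 0.806; z^3-coef -(0.2)(0.83) = -0.166.]
Remaining roots from the quadratic factor 1 + (0.12) z + (0.83) z^2:
  Set 1 + (0.12) z + (0.83) z^2 = 0, i.e. a z^2 + b z + c = 0 with a = 0.83, b = 0.12, c = 1.
  Discriminant D = b^2 - 4ac = (0.12)^2 - 4*(0.83)*1 = 0.0144 - (3.32) = -3.3056.
  D < 0, so the roots are the complex-conjugate pair z = (-b +/- i sqrt(-D)) / (2a) = -0.0723 +/- 1.0953i.
  For a conjugate pair |z|^2 = z * conj(z) = (product of roots) = c/a = 1/(0.83) = 1.204819, so |z| = sqrt(1.204819) = 1.0976 for both roots.
Moduli of all roots: 5.0000, 1.0976, 1.0976.
All moduli strictly greater than 1? Yes.
Verdict: Stationary.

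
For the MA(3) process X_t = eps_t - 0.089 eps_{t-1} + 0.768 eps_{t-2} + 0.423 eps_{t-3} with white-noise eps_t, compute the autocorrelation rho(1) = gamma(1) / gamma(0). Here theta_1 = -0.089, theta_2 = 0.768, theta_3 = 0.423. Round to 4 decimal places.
\rho(1) = 0.0943

For an MA(q) process with theta_0 = 1, the autocovariance is
  gamma(k) = sigma^2 * sum_{i=0..q-k} theta_i * theta_{i+k},
and rho(k) = gamma(k) / gamma(0). Sigma^2 cancels.
  numerator   = (1)*(-0.089) + (-0.089)*(0.768) + (0.768)*(0.423) = 0.167512.
  denominator = (1)^2 + (-0.089)^2 + (0.768)^2 + (0.423)^2 = 1.776674.
  rho(1) = 0.167512 / 1.776674 = 0.0943.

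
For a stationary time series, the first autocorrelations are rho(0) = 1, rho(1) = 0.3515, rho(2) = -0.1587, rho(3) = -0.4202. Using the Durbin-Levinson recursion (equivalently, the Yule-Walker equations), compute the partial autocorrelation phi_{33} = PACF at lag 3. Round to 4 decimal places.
\phi_{33} = -0.2969

The PACF at lag k is phi_{kk}, the last component of the solution
to the Yule-Walker system G_k phi = r_k where
  (G_k)_{ij} = rho(|i - j|), (r_k)_i = rho(i), i,j = 1..k.
Equivalently, Durbin-Levinson gives phi_{kk} iteratively:
  phi_{11} = rho(1)
  phi_{kk} = [rho(k) - sum_{j=1..k-1} phi_{k-1,j} rho(k-j)]
            / [1 - sum_{j=1..k-1} phi_{k-1,j} rho(j)],
  phi_{k,j} = phi_{k-1,j} - phi_{kk} phi_{k-1,k-j},  j = 1..k-1.
Step k = 1:
  phi_11 = rho(1) = 0.3515.
Step k = 2:
  phi_22 = [rho(2) - phi_11 rho(1)] / [1 - phi_11 rho(1)] = [-0.1587 - (0.3515)(0.3515)] / [1 - (0.3515)(0.3515)]
         = -0.28225225 / 0.87644775 = -0.322041.
  Update: phi_21 = phi_11 - phi_22 phi_11 = 0.3515 - (-0.322041)(0.3515) = 0.464697.
Step k = 3:
  phi_33 = [rho(3) - phi_21 rho(2) - phi_22 rho(1)] / [1 - phi_21 rho(1) - phi_22 rho(2)]
    numerator   = -0.4202 - (0.464697)(-0.1587) - (-0.322041)(0.3515) = -0.23325504
    denominator = 1 - (0.464697)(0.3515) - (-0.322041)(-0.1587) = 0.78555091
  phi_33 = -0.23325504 / 0.78555091 = -0.2969.
Therefore phi_{33} = -0.2969.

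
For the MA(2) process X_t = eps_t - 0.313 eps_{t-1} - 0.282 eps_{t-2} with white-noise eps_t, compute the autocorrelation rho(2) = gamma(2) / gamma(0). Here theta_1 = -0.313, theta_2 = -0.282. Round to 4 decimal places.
\rho(2) = -0.2395

For an MA(q) process with theta_0 = 1, the autocovariance is
  gamma(k) = sigma^2 * sum_{i=0..q-k} theta_i * theta_{i+k},
and rho(k) = gamma(k) / gamma(0). Sigma^2 cancels.
  numerator   = (1)*(-0.282) = -0.282.
  denominator = (1)^2 + (-0.313)^2 + (-0.282)^2 = 1.177493.
  rho(2) = -0.282 / 1.177493 = -0.2395.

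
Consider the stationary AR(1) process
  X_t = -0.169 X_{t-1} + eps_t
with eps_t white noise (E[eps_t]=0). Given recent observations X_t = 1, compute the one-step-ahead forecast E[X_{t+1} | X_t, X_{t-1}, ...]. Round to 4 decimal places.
E[X_{t+1} \mid \mathcal F_t] = -0.1690

For an AR(p) model X_t = c + sum_i phi_i X_{t-i} + eps_t, the
one-step-ahead conditional mean is
  E[X_{t+1} | X_t, ...] = c + sum_i phi_i X_{t+1-i}.
Substitute known values:
  E[X_{t+1} | ...] = (-0.169) * (1)
                   = -0.1690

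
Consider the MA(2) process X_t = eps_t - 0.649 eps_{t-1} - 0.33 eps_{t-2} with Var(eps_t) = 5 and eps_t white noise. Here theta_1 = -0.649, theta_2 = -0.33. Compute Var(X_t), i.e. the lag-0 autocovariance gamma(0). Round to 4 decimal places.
\gamma(0) = 7.6505

For an MA(q) process X_t = eps_t + sum_i theta_i eps_{t-i} with
Var(eps_t) = sigma^2, the variance is
  gamma(0) = sigma^2 * (1 + sum_i theta_i^2).
  sum_i theta_i^2 = (-0.649)^2 + (-0.33)^2 = 0.421201 + 0.1089 = 0.530101.
  gamma(0) = 5 * (1 + 0.530101) = 5 * 1.530101 = 7.650505, which rounds to 7.6505.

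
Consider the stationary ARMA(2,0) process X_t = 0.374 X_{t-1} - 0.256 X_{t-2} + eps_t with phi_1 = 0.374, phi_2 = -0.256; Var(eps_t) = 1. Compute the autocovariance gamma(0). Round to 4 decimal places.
\gamma(0) = 1.1742

Multiply the model equation by X_{t-k} and take expectations. With theta_0 = psi_0 = 1 and psi_j the MA(infinity) weights, this gives
  gamma(k) - sum_i phi_i gamma(k-i) = c_k,
  c_k = sigma^2 * sum_{j=k..q} theta_j psi_{j-k}   (c_k = 0 for k > q),
using gamma(-m) = gamma(m).
Pure AR (q = 0): c_0 = sigma^2 = 1, c_k = 0 for k >= 1.
Equations for k = 0, 1, 2 (AR order 2, c_2 = 0):
  (E0) gamma(0) = phi_1 gamma(1) + phi_2 gamma(2) + c_0
  (E1) gamma(1) = phi_1 gamma(0) + phi_2 gamma(1) + c_1
  (E2) gamma(2) = phi_1 gamma(1) + phi_2 gamma(0)
From (E1): gamma(1) = A gamma(0) + B with
  A = phi_1 / (1 - phi_2) = 0.374 / 1.256 = 0.297771,   B = c_1 / (1 - phi_2) = 0 / 1.256 = 0.
Insert (E2) into (E0): gamma(0) (1 - phi_2^2) = phi_1 (1 + phi_2) gamma(1) + c_0.
  phi_1 (1 + phi_2) = (0.374)(0.744) = 0.278256,   1 - phi_2^2 = 0.934464.
Replace gamma(1) by A gamma(0) + B and collect gamma(0):
  gamma(0) [0.934464 - (0.278256)(0.297771)] = c_0 = 1
  gamma(0) * 0.851608 = 1
  gamma(0) = 1 / 0.851608 = 1.17425.
Therefore gamma(0) = 1.1742 (to 4 decimal places).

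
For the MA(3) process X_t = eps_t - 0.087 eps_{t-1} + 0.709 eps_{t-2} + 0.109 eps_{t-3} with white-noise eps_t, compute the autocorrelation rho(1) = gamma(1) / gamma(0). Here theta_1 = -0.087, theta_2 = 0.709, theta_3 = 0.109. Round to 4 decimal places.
\rho(1) = -0.0469

For an MA(q) process with theta_0 = 1, the autocovariance is
  gamma(k) = sigma^2 * sum_{i=0..q-k} theta_i * theta_{i+k},
and rho(k) = gamma(k) / gamma(0). Sigma^2 cancels.
  numerator   = (1)*(-0.087) + (-0.087)*(0.709) + (0.709)*(0.109) = -0.071402.
  denominator = (1)^2 + (-0.087)^2 + (0.709)^2 + (0.109)^2 = 1.522131.
  rho(1) = -0.071402 / 1.522131 = -0.0469.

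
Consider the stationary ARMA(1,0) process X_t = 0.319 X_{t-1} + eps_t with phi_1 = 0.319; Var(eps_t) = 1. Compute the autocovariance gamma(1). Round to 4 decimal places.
\gamma(1) = 0.3551

Multiply the model equation by X_{t-k} and take expectations. With theta_0 = psi_0 = 1 and psi_j the MA(infinity) weights, this gives
  gamma(k) - sum_i phi_i gamma(k-i) = c_k,
  c_k = sigma^2 * sum_{j=k..q} theta_j psi_{j-k}   (c_k = 0 for k > q),
using gamma(-m) = gamma(m).
Pure AR (q = 0): c_0 = sigma^2 = 1, c_k = 0 for k >= 1.
Equations for k = 0 and k = 1 (AR order 1):
  gamma(0) = phi_1 gamma(1) + c_0
  gamma(1) = phi_1 gamma(0) + c_1
Substituting the second into the first: gamma(0) (1 - phi_1^2) = c_0 + phi_1 c_1, so
  gamma(0) = c_0 / (1 - phi_1^2) = 1 / (1 - (0.319)^2) = 1 / 0.898239 = 1.113289.
  gamma(1) = phi_1 gamma(0) = (0.319)(1.113289) = 0.355139.
Therefore gamma(1) = 0.3551 (to 4 decimal places).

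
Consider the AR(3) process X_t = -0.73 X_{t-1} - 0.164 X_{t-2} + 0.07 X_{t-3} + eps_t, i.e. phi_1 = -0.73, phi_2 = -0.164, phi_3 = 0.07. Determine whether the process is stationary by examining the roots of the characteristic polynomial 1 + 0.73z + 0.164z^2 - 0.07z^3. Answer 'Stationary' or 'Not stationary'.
\text{Stationary}

The AR(p) characteristic polynomial is P(z) = 1 + 0.73z + 0.164z^2 - 0.07z^3.
Stationarity requires all roots to lie outside the unit circle, i.e. |z| > 1 for every root.
Degree 3: look for a simple real root z0 first, then factor out (1 - z/z0) and solve the remaining quadratic.
Testing z0 = 5: P(5) = 1 + (0.73)(5) + (0.164)(5)^2 + (-0.07)(5)^3
  = 1 + (3.65) + (4.1) + (-8.75) = 0.  So z_0 = 5 is a root, |z_0| = 5.
Divide out the factor (1 - 0.2 z) = (1 - z/z0) (since 1/z0 = 0.2):
  P(z) = (1 - 0.2 z)(1 + (0.93) z + (0.35) z^2)
  [check: z-coef 0.93 - (0.2) = 0.73; z^2-coef 0.35 - (0.2)(0.93) = 0.164; z^3-coef -(0.2)(0.35) = -0.07.]
Remaining roots from the quadratic factor 1 + (0.93) z + (0.35) z^2:
  Set 1 + (0.93) z + (0.35) z^2 = 0, i.e. a z^2 + b z + c = 0 with a = 0.35, b = 0.93, c = 1.
  Discriminant D = b^2 - 4ac = (0.93)^2 - 4*(0.35)*1 = 0.8649 - (1.4) = -0.5351.
  D < 0, so the roots are the complex-conjugate pair z = (-b +/- i sqrt(-D)) / (2a) = -1.3286 +/- 1.045i.
  For a conjugate pair |z|^2 = z * conj(z) = (product of roots) = c/a = 1/(0.35) = 2.857143, so |z| = sqrt(2.857143) = 1.6903 for both roots.
Moduli of all roots: 5.0000, 1.6903, 1.6903.
All moduli strictly greater than 1? Yes.
Verdict: Stationary.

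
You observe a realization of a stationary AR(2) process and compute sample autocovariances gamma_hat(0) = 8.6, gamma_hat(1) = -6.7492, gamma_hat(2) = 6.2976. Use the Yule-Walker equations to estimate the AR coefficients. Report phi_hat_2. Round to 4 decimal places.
\hat\phi_{2} = 0.3030

The Yule-Walker equations for an AR(p) process read, in matrix form,
  Gamma_p phi = r_p,   with   (Gamma_p)_{ij} = gamma(|i - j|),
                       (r_p)_i = gamma(i),   i,j = 1..p.
Substitute the sample gammas (Toeplitz matrix and right-hand side of size 2):
  Gamma_p = [[8.6, -6.7492], [-6.7492, 8.6]]
  r_p     = [-6.7492, 6.2976]
Written out:
  8.6 phi_1 - 6.7492 phi_2 = -6.7492
  -6.7492 phi_1 + 8.6 phi_2 = 6.2976
Solve by Cramer's rule:
  det = gamma(0)^2 - gamma(1)^2 = (8.6)^2 - (-6.7492)^2 = 73.96 - 45.55170064 = 28.40829936
  phi_hat_1 = [gamma(1) gamma(0) - gamma(1) gamma(2)] / det = [(-6.7492)(8.6) - (-6.7492)(6.2976)] / 28.40829936 = -15.53935808 / 28.40829936 = -0.547
  phi_hat_2 = [gamma(0) gamma(2) - gamma(1)^2] / det = [(8.6)(6.2976) - (-6.7492)^2] / 28.40829936 = 8.60765936 / 28.40829936 = 0.303
So phi_hat = [-0.5470, 0.3030].
Therefore phi_hat_2 = 0.3030.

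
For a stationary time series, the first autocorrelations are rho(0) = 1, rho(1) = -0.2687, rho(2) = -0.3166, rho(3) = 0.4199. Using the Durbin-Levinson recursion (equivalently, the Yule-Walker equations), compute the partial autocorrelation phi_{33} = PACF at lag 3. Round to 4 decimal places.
\phi_{33} = 0.2439

The PACF at lag k is phi_{kk}, the last component of the solution
to the Yule-Walker system G_k phi = r_k where
  (G_k)_{ij} = rho(|i - j|), (r_k)_i = rho(i), i,j = 1..k.
Equivalently, Durbin-Levinson gives phi_{kk} iteratively:
  phi_{11} = rho(1)
  phi_{kk} = [rho(k) - sum_{j=1..k-1} phi_{k-1,j} rho(k-j)]
            / [1 - sum_{j=1..k-1} phi_{k-1,j} rho(j)],
  phi_{k,j} = phi_{k-1,j} - phi_{kk} phi_{k-1,k-j},  j = 1..k-1.
Step k = 1:
  phi_11 = rho(1) = -0.2687.
Step k = 2:
  phi_22 = [rho(2) - phi_11 rho(1)] / [1 - phi_11 rho(1)] = [-0.3166 - (-0.2687)(-0.2687)] / [1 - (-0.2687)(-0.2687)]
         = -0.38879969 / 0.92780031 = -0.419055.
  Update: phi_21 = phi_11 - phi_22 phi_11 = -0.2687 - (-0.419055)(-0.2687) = -0.3813.
Step k = 3:
  phi_33 = [rho(3) - phi_21 rho(2) - phi_22 rho(1)] / [1 - phi_21 rho(1) - phi_22 rho(2)]
    numerator   = 0.4199 - (-0.3813)(-0.3166) - (-0.419055)(-0.2687) = 0.18658019
    denominator = 1 - (-0.3813)(-0.2687) - (-0.419055)(-0.3166) = 0.76487172
  phi_33 = 0.18658019 / 0.76487172 = 0.2439.
Therefore phi_{33} = 0.2439.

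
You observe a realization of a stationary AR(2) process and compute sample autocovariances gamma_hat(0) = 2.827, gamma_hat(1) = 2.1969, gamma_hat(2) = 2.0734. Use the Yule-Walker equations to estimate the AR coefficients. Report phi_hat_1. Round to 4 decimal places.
\hat\phi_{1} = 0.5230

The Yule-Walker equations for an AR(p) process read, in matrix form,
  Gamma_p phi = r_p,   with   (Gamma_p)_{ij} = gamma(|i - j|),
                       (r_p)_i = gamma(i),   i,j = 1..p.
Substitute the sample gammas (Toeplitz matrix and right-hand side of size 2):
  Gamma_p = [[2.827, 2.1969], [2.1969, 2.827]]
  r_p     = [2.1969, 2.0734]
Written out:
  2.827 phi_1 + 2.1969 phi_2 = 2.1969
  2.1969 phi_1 + 2.827 phi_2 = 2.0734
Solve by Cramer's rule:
  det = gamma(0)^2 - gamma(1)^2 = (2.827)^2 - (2.1969)^2 = 7.991929 - 4.82636961 = 3.16555939
  phi_hat_1 = [gamma(1) gamma(0) - gamma(1) gamma(2)] / det = [(2.1969)(2.827) - (2.1969)(2.0734)] / 3.16555939 = 1.65558384 / 3.16555939 = 0.523
  phi_hat_2 = [gamma(0) gamma(2) - gamma(1)^2] / det = [(2.827)(2.0734) - (2.1969)^2] / 3.16555939 = 1.03513219 / 3.16555939 = 0.327
So phi_hat = [0.5230, 0.3270].
Therefore phi_hat_1 = 0.5230.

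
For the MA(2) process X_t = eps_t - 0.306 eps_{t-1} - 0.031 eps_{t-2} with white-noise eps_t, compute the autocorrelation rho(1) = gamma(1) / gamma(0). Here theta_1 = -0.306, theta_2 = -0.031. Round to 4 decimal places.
\rho(1) = -0.2709

For an MA(q) process with theta_0 = 1, the autocovariance is
  gamma(k) = sigma^2 * sum_{i=0..q-k} theta_i * theta_{i+k},
and rho(k) = gamma(k) / gamma(0). Sigma^2 cancels.
  numerator   = (1)*(-0.306) + (-0.306)*(-0.031) = -0.296514.
  denominator = (1)^2 + (-0.306)^2 + (-0.031)^2 = 1.094597.
  rho(1) = -0.296514 / 1.094597 = -0.2709.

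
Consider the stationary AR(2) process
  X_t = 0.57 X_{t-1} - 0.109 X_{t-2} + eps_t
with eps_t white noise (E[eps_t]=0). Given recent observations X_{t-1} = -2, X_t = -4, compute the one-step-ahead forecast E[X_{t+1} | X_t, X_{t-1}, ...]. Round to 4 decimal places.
E[X_{t+1} \mid \mathcal F_t] = -2.0620

For an AR(p) model X_t = c + sum_i phi_i X_{t-i} + eps_t, the
one-step-ahead conditional mean is
  E[X_{t+1} | X_t, ...] = c + sum_i phi_i X_{t+1-i}.
Substitute known values:
  E[X_{t+1} | ...] = (0.57) * (-4) + (-0.109) * (-2)
                   = -2.0620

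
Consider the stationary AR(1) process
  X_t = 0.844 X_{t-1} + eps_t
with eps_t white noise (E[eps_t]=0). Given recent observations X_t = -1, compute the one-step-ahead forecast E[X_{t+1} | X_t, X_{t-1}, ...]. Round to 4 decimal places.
E[X_{t+1} \mid \mathcal F_t] = -0.8440

For an AR(p) model X_t = c + sum_i phi_i X_{t-i} + eps_t, the
one-step-ahead conditional mean is
  E[X_{t+1} | X_t, ...] = c + sum_i phi_i X_{t+1-i}.
Substitute known values:
  E[X_{t+1} | ...] = (0.844) * (-1)
                   = -0.8440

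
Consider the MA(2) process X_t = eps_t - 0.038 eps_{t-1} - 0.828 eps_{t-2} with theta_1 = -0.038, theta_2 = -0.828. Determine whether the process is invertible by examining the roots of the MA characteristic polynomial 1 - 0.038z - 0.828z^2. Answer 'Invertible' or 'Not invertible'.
\text{Invertible}

The MA(q) characteristic polynomial is P(z) = 1 - 0.038z - 0.828z^2.
Invertibility requires all roots to lie outside the unit circle, i.e. |z| > 1 for every root.
Set 1 + (-0.038) z + (-0.828) z^2 = 0, i.e. a z^2 + b z + c = 0 with a = -0.828, b = -0.038, c = 1.
Discriminant D = b^2 - 4ac = (-0.038)^2 - 4*(-0.828)*1 = 0.001444 - (-3.312) = 3.313444.
D >= 0, so the roots are real: z = (-b +/- sqrt(D)) / (2a) = (0.038 +/- 1.820287) / (-1.656).
  z_1 = (0.038 + 1.820287) / (-1.656) = -1.1222,   |z_1| = 1.1222.
  z_2 = (0.038 - 1.820287) / (-1.656) = 1.0763,   |z_2| = 1.0763.
Moduli of all roots: 1.1222, 1.0763.
All moduli strictly greater than 1? Yes.
Verdict: Invertible.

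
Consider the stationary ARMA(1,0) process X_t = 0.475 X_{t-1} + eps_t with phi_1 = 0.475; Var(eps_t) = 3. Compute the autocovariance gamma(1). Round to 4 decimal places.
\gamma(1) = 1.8402

Multiply the model equation by X_{t-k} and take expectations. With theta_0 = psi_0 = 1 and psi_j the MA(infinity) weights, this gives
  gamma(k) - sum_i phi_i gamma(k-i) = c_k,
  c_k = sigma^2 * sum_{j=k..q} theta_j psi_{j-k}   (c_k = 0 for k > q),
using gamma(-m) = gamma(m).
Pure AR (q = 0): c_0 = sigma^2 = 3, c_k = 0 for k >= 1.
Equations for k = 0 and k = 1 (AR order 1):
  gamma(0) = phi_1 gamma(1) + c_0
  gamma(1) = phi_1 gamma(0) + c_1
Substituting the second into the first: gamma(0) (1 - phi_1^2) = c_0 + phi_1 c_1, so
  gamma(0) = c_0 / (1 - phi_1^2) = 3 / (1 - (0.475)^2) = 3 / 0.774375 = 3.874092.
  gamma(1) = phi_1 gamma(0) = (0.475)(3.874092) = 1.840194.
Therefore gamma(1) = 1.8402 (to 4 decimal places).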